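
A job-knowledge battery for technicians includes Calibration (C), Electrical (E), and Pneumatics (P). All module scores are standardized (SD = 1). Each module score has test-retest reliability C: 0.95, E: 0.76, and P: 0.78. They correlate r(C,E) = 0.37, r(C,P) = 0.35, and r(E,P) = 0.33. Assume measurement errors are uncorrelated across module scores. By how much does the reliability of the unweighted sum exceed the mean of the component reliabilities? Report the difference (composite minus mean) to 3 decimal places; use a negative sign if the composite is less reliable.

Var(sum) = 3 + 2.1 = 5.1; true-score variance = 2.49 + 2.1 = 4.59; composite reliability = 0.9000.
Mean component reliability = 0.8300.
Difference = 0.9000 − 0.8300 = 0.070.

0.070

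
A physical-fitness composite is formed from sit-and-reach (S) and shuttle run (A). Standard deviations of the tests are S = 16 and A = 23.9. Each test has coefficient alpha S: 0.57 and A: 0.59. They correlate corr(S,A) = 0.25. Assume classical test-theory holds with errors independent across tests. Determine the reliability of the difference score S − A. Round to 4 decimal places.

Var(S−A) = 16² + 23.9² − 2·16·23.9·0.25 = 827.21 − 191.2 = 636.01.
Because errors are independent across components, Cov(Tᵢ,Tⱼ) = Cov(Xᵢ,Xⱼ); the off-diagonal part of the true-score variance is the same as above.
True-score variance = [16²·0.57 + 23.9²·0.59] − 191.2 = 482.934 − 191.2 = 291.734.
Reliability = 291.734 / 636.01 = 0.4587.

0.4587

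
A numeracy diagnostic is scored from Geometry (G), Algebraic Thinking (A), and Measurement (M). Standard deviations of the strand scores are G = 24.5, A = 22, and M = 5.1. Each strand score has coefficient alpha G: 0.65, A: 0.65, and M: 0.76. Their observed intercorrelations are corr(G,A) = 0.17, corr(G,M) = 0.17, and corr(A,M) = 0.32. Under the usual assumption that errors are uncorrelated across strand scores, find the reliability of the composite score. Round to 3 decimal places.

0.726

Var(G+A+M) = 24.5² + 22² + 5.1² + 2·[24.5·22·0.17 + 24.5·5.1·0.17 + 22·5.1·0.32] = 1110.26 + 297.551 = 1407.81.
Under uncorrelated errors the observed covariances equal the true-score covariances, so only the own-variance terms attenuate.
True-score variance = [24.5²·0.65 + 22²·0.65 + 5.1²·0.76] + 297.551 = 724.53 + 297.551 = 1022.08.
Reliability = 1022.08 / 1407.81 = 0.726.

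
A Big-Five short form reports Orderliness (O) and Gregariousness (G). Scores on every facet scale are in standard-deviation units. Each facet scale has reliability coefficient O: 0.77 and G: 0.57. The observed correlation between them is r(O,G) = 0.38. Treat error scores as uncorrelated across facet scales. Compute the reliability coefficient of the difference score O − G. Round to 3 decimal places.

Var(O−G) = 1 + 1 − 2·0.38 = 2 − 0.76 = 1.24.
Because errors are independent across components, Cov(Tᵢ,Tⱼ) = Cov(Xᵢ,Xⱼ); the off-diagonal part of the true-score variance is the same as above.
True-score variance = [0.77 + 0.57] − 0.76 = 1.34 − 0.76 = 0.58.
Reliability = 0.58 / 1.24 = 0.468.

0.468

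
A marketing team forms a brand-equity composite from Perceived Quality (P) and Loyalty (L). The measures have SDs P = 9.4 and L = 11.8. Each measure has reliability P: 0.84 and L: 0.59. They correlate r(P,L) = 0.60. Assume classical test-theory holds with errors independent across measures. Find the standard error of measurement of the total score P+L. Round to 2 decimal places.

8.44

Var(total) = 227.6 + 133.104 = 360.704.
True-score variance = 156.374 + 133.104 = 289.478, so reliability = 0.8025.
Error variance = 360.704 − 289.478 = 71.226; SEM = √71.226 = 8.44.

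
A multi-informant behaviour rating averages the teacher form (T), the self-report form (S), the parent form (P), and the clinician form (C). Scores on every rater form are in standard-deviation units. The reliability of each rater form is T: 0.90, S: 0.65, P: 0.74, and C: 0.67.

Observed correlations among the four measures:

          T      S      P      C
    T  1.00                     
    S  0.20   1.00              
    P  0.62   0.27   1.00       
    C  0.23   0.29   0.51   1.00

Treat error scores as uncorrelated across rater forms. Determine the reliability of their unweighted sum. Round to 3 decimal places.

Var(T+S+P+C) = 4 + 2·[0.20 + 0.62 + 0.23 + 0.27 + 0.29 + 0.51] = 4 + 4.24 = 8.24.
Under uncorrelated errors the observed covariances equal the true-score covariances, so only the own-variance terms attenuate.
True-score variance = [0.90 + 0.65 + 0.74 + 0.67] + 4.24 = 2.96 + 4.24 = 7.2.
Reliability = 7.2 / 8.24 = 0.874.

0.874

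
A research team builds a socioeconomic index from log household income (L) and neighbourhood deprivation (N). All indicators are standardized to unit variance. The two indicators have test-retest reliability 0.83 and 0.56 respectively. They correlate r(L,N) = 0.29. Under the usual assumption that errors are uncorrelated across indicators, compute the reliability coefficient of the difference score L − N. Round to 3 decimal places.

Var(L−N) = 1 + 1 − 2·0.29 = 2 − 0.58 = 1.42.
Under uncorrelated errors the observed covariances equal the true-score covariances, so only the own-variance terms attenuate.
True-score variance = [0.83 + 0.56] − 0.58 = 1.39 − 0.58 = 0.81.
Reliability = 0.81 / 1.42 = 0.570.

0.570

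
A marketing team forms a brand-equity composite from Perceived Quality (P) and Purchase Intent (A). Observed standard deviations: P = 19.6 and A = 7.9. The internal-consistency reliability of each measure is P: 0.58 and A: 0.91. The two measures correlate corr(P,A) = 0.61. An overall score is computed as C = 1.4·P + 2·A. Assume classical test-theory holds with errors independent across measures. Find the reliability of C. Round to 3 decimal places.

0.779

Var(C) = 1.4²·19.6² + 2²·7.9² + 2·[2.8·19.6·7.9·0.61] = 1002.59 + 528.933 = 1531.53.
With uncorrelated errors the cross-covariances are all true-score covariance, so they carry over unchanged; only the diagonal terms shrink to ρᵢσᵢ².
True-score variance = [1.4²·19.6²·0.58 + 2²·7.9²·0.91] + 528.933 = 663.885 + 528.933 = 1192.82.
Reliability = 1192.82 / 1531.53 = 0.779.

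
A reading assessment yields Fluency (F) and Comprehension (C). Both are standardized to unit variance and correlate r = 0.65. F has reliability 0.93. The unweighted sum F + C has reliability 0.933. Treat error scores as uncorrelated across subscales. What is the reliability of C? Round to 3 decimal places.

0.849

Var(F+C) = 2 + 2·0.65 = 3.300.
True-score variance = ρ_F + ρ_C + 2·0.65, so 0.933 = (0.93 + ρ_C + 1.30) / 3.300.
ρ_C = 0.933·3.300 − 0.93 − 1.30 = 0.849.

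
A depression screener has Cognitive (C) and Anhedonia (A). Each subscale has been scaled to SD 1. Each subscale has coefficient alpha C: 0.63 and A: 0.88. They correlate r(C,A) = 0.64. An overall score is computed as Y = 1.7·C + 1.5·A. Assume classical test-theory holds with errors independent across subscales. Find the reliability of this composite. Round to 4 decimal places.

Var(Y) = 1.7² + 1.5² + 2·[2.55·0.64] = 5.14 + 3.264 = 8.404.
Because errors are independent across components, Cov(Tᵢ,Tⱼ) = Cov(Xᵢ,Xⱼ); the off-diagonal part of the true-score variance is the same as above.
True-score variance = [1.7²·0.63 + 1.5²·0.88] + 3.264 = 3.8007 + 3.264 = 7.0647.
Reliability = 7.0647 / 8.404 = 0.8406.

0.8406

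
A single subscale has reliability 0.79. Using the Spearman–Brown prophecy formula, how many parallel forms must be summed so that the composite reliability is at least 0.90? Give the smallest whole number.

k ≥ ρ*(1−ρ₁)/(ρ₁(1−ρ*)) = 0.90·0.21 / (0.79·0.10) = 2.392.
Smallest integer k = 3.

3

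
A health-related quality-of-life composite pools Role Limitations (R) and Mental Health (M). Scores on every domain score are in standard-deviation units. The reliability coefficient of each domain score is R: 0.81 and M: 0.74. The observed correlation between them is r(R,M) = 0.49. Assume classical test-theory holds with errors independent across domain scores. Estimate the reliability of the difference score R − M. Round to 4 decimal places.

0.5588

Var(R−M) = 1 + 1 − 2·0.49 = 2 − 0.98 = 1.02.
With uncorrelated errors the cross-covariances are all true-score covariance, so they carry over unchanged; only the diagonal terms shrink to ρᵢσᵢ².
True-score variance = [0.81 + 0.74] − 0.98 = 1.55 − 0.98 = 0.57.
Reliability = 0.57 / 1.02 = 0.5588.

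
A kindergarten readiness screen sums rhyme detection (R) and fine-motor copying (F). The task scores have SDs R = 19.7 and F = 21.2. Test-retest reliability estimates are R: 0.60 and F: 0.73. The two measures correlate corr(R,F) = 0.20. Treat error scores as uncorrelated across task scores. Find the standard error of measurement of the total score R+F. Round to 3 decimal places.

Var(total) = 837.53 + 167.056 = 1004.59.
True-score variance = 560.945 + 167.056 = 728.001, so reliability = 0.7247.
Error variance = 1004.59 − 728.001 = 276.585; SEM = √276.585 = 16.631.

16.631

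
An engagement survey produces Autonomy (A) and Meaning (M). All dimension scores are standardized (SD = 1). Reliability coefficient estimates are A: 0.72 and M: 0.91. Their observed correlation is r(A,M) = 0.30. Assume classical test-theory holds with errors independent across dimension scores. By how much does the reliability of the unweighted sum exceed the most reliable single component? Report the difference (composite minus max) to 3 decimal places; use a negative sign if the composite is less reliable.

-0.052

Var(sum) = 2 + 0.6 = 2.6; true-score variance = 1.63 + 0.6 = 2.23; composite reliability = 0.8577.
Max component reliability = 0.9100.
Difference = 0.8577 − 0.9100 = -0.052.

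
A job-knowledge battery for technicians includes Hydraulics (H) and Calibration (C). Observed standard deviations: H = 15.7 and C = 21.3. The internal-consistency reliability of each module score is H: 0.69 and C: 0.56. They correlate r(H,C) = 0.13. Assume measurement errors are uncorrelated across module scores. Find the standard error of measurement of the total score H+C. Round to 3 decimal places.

Var(total) = 700.18 + 86.9466 = 787.127.
True-score variance = 424.144 + 86.9466 = 511.091, so reliability = 0.6493.
Error variance = 787.127 − 511.091 = 276.036; SEM = √276.036 = 16.614.

16.614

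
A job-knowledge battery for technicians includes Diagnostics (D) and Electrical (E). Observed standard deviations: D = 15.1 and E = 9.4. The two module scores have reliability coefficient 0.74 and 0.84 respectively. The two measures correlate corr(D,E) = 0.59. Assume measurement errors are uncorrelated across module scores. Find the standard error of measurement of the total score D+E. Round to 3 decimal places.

8.569

Var(total) = 316.37 + 167.489 = 483.859.
True-score variance = 242.95 + 167.489 = 410.439, so reliability = 0.8483.
Error variance = 483.859 − 410.439 = 73.4202; SEM = √73.4202 = 8.569.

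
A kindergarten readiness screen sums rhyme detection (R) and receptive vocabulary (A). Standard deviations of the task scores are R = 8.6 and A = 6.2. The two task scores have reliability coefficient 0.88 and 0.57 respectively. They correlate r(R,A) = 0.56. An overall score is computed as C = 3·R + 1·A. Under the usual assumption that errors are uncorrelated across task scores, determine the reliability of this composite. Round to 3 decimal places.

0.891

Var(C) = 3²·8.6² + 6.2² + 2·[3·8.6·6.2·0.56] = 704.08 + 179.155 = 883.235.
Under uncorrelated errors the observed covariances equal the true-score covariances, so only the own-variance terms attenuate.
True-score variance = [3²·8.6²·0.88 + 6.2²·0.57] + 179.155 = 607.674 + 179.155 = 786.829.
Reliability = 786.829 / 883.235 = 0.891.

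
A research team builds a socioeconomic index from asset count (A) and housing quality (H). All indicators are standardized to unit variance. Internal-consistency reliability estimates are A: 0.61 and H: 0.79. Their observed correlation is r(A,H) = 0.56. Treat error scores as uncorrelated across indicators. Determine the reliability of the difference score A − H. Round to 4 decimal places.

0.3182

Var(A−H) = 1 + 1 − 2·0.56 = 2 − 1.12 = 0.88.
Because errors are independent across components, Cov(Tᵢ,Tⱼ) = Cov(Xᵢ,Xⱼ); the off-diagonal part of the true-score variance is the same as above.
True-score variance = [0.61 + 0.79] − 1.12 = 1.4 − 1.12 = 0.28.
Reliability = 0.28 / 0.88 = 0.3182.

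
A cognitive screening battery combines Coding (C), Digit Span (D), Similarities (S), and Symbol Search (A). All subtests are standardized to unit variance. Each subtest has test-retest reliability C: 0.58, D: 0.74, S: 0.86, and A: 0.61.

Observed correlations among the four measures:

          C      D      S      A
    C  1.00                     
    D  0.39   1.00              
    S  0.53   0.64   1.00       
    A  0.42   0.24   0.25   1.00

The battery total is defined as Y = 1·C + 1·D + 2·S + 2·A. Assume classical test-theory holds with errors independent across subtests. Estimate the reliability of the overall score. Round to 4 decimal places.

Var(Y) = 1 + 1 + 2² + 2² + 2·[0.39 + 2·0.53 + 2·0.42 + 2·0.64 + 2·0.24 + 4·0.25] = 10 + 10.1 = 20.1.
Because errors are independent across components, Cov(Tᵢ,Tⱼ) = Cov(Xᵢ,Xⱼ); the off-diagonal part of the true-score variance is the same as above.
True-score variance = [0.58 + 0.74 + 2²·0.86 + 2²·0.61] + 10.1 = 7.2 + 10.1 = 17.3.
Reliability = 17.3 / 20.1 = 0.8607.

0.8607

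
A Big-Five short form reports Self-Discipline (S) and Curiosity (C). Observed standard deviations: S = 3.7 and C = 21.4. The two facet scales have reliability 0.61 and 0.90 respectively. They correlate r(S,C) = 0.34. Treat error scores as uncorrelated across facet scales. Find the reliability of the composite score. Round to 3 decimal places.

Var(S+C) = 3.7² + 21.4² + 2·[3.7·21.4·0.34] = 471.65 + 53.8424 = 525.492.
Under uncorrelated errors the observed covariances equal the true-score covariances, so only the own-variance terms attenuate.
True-score variance = [3.7²·0.61 + 21.4²·0.90] + 53.8424 = 420.515 + 53.8424 = 474.357.
Reliability = 474.357 / 525.492 = 0.903.

0.903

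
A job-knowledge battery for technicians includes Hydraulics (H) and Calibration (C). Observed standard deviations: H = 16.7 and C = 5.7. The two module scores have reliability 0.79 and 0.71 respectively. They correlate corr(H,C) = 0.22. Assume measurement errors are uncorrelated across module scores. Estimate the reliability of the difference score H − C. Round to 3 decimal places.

0.748

Var(H−C) = 16.7² + 5.7² − 2·16.7·5.7·0.22 = 311.38 − 41.8836 = 269.496.
Because errors are independent across components, Cov(Tᵢ,Tⱼ) = Cov(Xᵢ,Xⱼ); the off-diagonal part of the true-score variance is the same as above.
True-score variance = [16.7²·0.79 + 5.7²·0.71] − 41.8836 = 243.391 − 41.8836 = 201.507.
Reliability = 201.507 / 269.496 = 0.748.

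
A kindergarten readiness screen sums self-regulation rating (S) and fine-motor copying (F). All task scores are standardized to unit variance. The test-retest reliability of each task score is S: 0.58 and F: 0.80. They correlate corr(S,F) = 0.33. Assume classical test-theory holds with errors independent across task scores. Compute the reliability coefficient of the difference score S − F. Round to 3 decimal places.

0.537

Var(S−F) = 1 + 1 − 2·0.33 = 2 − 0.66 = 1.34.
Under uncorrelated errors the observed covariances equal the true-score covariances, so only the own-variance terms attenuate.
True-score variance = [0.58 + 0.80] − 0.66 = 1.38 − 0.66 = 0.72.
Reliability = 0.72 / 1.34 = 0.537.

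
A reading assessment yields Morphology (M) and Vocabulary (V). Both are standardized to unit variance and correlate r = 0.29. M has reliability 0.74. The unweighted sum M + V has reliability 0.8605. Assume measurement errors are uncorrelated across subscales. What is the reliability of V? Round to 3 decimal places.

Var(M+V) = 2 + 2·0.29 = 2.580.
True-score variance = ρ_M + ρ_V + 2·0.29, so 0.8605 = (0.74 + ρ_V + 0.58) / 2.580.
ρ_V = 0.8605·2.580 − 0.74 − 0.58 = 0.900.

0.900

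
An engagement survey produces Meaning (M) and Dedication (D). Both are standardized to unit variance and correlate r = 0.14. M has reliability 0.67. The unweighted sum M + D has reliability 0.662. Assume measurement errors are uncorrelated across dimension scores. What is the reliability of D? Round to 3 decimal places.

Var(M+D) = 2 + 2·0.14 = 2.280.
True-score variance = ρ_M + ρ_D + 2·0.14, so 0.662 = (0.67 + ρ_D + 0.28) / 2.280.
ρ_D = 0.662·2.280 − 0.67 − 0.28 = 0.559.

0.559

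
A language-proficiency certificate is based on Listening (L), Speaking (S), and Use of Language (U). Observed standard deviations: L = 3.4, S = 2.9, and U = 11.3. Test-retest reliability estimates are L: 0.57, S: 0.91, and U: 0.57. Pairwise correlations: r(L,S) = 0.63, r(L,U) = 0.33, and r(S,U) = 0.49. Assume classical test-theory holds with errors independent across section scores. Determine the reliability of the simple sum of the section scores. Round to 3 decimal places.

0.721

Var(L+S+U) = 3.4² + 2.9² + 11.3² + 2·[3.4·2.9·0.63 + 3.4·11.3·0.33 + 2.9·11.3·0.49] = 147.66 + 69.8954 = 217.555.
Because errors are independent across components, Cov(Tᵢ,Tⱼ) = Cov(Xᵢ,Xⱼ); the off-diagonal part of the true-score variance is the same as above.
True-score variance = [3.4²·0.57 + 2.9²·0.91 + 11.3²·0.57] + 69.8954 = 87.0256 + 69.8954 = 156.921.
Reliability = 156.921 / 217.555 = 0.721.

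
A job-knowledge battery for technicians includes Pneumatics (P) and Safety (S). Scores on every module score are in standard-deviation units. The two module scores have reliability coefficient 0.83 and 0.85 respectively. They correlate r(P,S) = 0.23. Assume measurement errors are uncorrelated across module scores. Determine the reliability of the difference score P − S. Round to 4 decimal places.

Var(P−S) = 1 + 1 − 2·0.23 = 2 − 0.46 = 1.54.
With uncorrelated errors the cross-covariances are all true-score covariance, so they carry over unchanged; only the diagonal terms shrink to ρᵢσᵢ².
True-score variance = [0.83 + 0.85] − 0.46 = 1.68 − 0.46 = 1.22.
Reliability = 1.22 / 1.54 = 0.7922.

0.7922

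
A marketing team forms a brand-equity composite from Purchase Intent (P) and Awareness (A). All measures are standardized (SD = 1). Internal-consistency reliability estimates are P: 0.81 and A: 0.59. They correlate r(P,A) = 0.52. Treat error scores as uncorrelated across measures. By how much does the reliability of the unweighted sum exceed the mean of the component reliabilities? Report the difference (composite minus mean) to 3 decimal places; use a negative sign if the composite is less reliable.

Var(sum) = 2 + 1.04 = 3.04; true-score variance = 1.4 + 1.04 = 2.44; composite reliability = 0.8026.
Mean component reliability = 0.7000.
Difference = 0.8026 − 0.7000 = 0.103.

0.103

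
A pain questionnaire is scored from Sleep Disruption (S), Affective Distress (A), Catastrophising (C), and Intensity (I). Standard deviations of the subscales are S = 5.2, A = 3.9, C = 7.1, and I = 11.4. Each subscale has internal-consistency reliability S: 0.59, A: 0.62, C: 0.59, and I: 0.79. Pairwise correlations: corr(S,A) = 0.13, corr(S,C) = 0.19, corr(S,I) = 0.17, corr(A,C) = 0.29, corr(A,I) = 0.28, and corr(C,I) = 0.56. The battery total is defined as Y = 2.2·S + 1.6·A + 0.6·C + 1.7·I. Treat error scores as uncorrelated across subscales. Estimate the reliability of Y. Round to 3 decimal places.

0.818

Var(Y) = 2.2²·5.2² + 1.6²·3.9² + 0.6²·7.1² + 1.7²·11.4² + 2·[3.52·5.2·3.9·0.13 + 1.32·5.2·7.1·0.19 + 3.74·5.2·11.4·0.17 + 0.96·3.9·7.1·0.29 + 2.72·3.9·11.4·0.28 + 1.02·7.1·11.4·0.56] = 563.543 + 288.065 = 851.608.
Because errors are independent across components, Cov(Tᵢ,Tⱼ) = Cov(Xᵢ,Xⱼ); the off-diagonal part of the true-score variance is the same as above.
True-score variance = [2.2²·5.2²·0.59 + 1.6²·3.9²·0.62 + 0.6²·7.1²·0.59 + 1.7²·11.4²·0.79] + 288.065 = 408.775 + 288.065 = 696.84.
Reliability = 696.84 / 851.608 = 0.818.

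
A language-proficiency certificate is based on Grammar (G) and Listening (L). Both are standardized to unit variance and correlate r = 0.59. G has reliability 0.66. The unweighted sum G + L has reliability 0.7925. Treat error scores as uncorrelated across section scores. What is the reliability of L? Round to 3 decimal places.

0.680

Var(G+L) = 2 + 2·0.59 = 3.180.
True-score variance = ρ_G + ρ_L + 2·0.59, so 0.7925 = (0.66 + ρ_L + 1.18) / 3.180.
ρ_L = 0.7925·3.180 − 0.66 − 1.18 = 0.680.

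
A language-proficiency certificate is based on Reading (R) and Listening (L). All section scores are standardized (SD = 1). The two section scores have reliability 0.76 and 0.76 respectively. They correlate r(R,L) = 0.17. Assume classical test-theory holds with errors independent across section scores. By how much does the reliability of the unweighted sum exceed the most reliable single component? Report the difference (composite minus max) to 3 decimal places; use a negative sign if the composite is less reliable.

Var(sum) = 2 + 0.34 = 2.34; true-score variance = 1.52 + 0.34 = 1.86; composite reliability = 0.7949.
Max component reliability = 0.7600.
Difference = 0.7949 − 0.7600 = 0.035.

0.035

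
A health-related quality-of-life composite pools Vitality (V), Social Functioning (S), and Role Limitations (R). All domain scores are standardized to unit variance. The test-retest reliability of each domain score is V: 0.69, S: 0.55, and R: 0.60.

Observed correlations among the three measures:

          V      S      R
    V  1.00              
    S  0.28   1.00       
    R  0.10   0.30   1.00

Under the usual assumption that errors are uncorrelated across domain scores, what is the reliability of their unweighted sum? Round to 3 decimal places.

0.734

Var(V+S+R) = 3 + 2·[0.28 + 0.10 + 0.30] = 3 + 1.36 = 4.36.
Under uncorrelated errors the observed covariances equal the true-score covariances, so only the own-variance terms attenuate.
True-score variance = [0.69 + 0.55 + 0.60] + 1.36 = 1.84 + 1.36 = 3.2.
Reliability = 3.2 / 4.36 = 0.734.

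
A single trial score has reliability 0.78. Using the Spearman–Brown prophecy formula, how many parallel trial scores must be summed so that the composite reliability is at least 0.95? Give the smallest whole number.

k ≥ ρ*(1−ρ₁)/(ρ₁(1−ρ*)) = 0.95·0.22 / (0.78·0.05) = 5.359.
Smallest integer k = 6.

6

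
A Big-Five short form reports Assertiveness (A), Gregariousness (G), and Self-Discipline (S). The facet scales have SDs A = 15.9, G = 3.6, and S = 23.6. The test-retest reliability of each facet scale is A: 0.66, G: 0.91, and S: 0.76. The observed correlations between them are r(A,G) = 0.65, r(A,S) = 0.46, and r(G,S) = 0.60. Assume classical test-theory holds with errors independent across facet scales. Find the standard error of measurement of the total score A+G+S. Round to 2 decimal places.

14.86

Var(total) = 822.73 + 521.585 = 1344.31.
True-score variance = 601.938 + 521.585 = 1123.52, so reliability = 0.8358.
Error variance = 1344.31 − 1123.52 = 220.792; SEM = √220.792 = 14.86.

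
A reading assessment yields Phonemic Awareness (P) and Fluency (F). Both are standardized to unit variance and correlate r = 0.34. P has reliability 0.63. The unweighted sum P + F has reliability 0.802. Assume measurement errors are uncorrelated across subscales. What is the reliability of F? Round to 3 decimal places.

0.839

Var(P+F) = 2 + 2·0.34 = 2.680.
True-score variance = ρ_P + ρ_F + 2·0.34, so 0.802 = (0.63 + ρ_F + 0.68) / 2.680.
ρ_F = 0.802·2.680 − 0.63 − 0.68 = 0.839.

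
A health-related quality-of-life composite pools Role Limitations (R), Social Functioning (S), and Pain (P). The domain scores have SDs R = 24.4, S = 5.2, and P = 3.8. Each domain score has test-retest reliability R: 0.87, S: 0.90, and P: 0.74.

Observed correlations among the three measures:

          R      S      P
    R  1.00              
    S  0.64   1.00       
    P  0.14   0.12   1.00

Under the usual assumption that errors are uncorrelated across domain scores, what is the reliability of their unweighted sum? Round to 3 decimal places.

Var(R+S+P) = 24.4² + 5.2² + 3.8² + 2·[24.4·5.2·0.64 + 24.4·3.8·0.14 + 5.2·3.8·0.12] = 636.84 + 193.11 = 829.95.
Because errors are independent across components, Cov(Tᵢ,Tⱼ) = Cov(Xᵢ,Xⱼ); the off-diagonal part of the true-score variance is the same as above.
True-score variance = [24.4²·0.87 + 5.2²·0.90 + 3.8²·0.74] + 193.11 = 552.985 + 193.11 = 746.095.
Reliability = 746.095 / 829.95 = 0.899.

0.899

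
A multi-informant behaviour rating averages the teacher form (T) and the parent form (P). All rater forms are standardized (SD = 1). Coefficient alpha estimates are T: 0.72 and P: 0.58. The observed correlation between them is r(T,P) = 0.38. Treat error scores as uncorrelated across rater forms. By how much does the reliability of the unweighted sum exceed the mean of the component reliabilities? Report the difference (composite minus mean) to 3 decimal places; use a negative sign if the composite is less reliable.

0.096

Var(sum) = 2 + 0.76 = 2.76; true-score variance = 1.3 + 0.76 = 2.06; composite reliability = 0.7464.
Mean component reliability = 0.6500.
Difference = 0.7464 − 0.6500 = 0.096.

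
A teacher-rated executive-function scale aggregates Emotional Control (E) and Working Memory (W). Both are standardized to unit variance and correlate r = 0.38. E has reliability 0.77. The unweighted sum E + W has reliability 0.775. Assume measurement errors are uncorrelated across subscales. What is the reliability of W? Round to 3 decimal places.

Var(E+W) = 2 + 2·0.38 = 2.760.
True-score variance = ρ_E + ρ_W + 2·0.38, so 0.775 = (0.77 + ρ_W + 0.76) / 2.760.
ρ_W = 0.775·2.760 − 0.77 − 0.76 = 0.609.

0.609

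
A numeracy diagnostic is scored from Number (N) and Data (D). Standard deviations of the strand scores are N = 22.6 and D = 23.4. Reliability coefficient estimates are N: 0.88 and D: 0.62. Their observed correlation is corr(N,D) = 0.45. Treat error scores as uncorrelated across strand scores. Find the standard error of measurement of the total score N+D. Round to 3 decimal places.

Var(total) = 1058.32 + 475.956 = 1534.28.
True-score variance = 788.956 + 475.956 = 1264.91, so reliability = 0.8244.
Error variance = 1534.28 − 1264.91 = 269.364; SEM = √269.364 = 16.412.

16.412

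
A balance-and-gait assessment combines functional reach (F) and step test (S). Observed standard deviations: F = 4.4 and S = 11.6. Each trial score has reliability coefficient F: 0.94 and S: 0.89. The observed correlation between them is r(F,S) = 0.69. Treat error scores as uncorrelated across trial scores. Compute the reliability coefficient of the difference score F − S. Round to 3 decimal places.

0.809

Var(F−S) = 4.4² + 11.6² − 2·4.4·11.6·0.69 = 153.92 − 70.4352 = 83.4848.
With uncorrelated errors the cross-covariances are all true-score covariance, so they carry over unchanged; only the diagonal terms shrink to ρᵢσᵢ².
True-score variance = [4.4²·0.94 + 11.6²·0.89] − 70.4352 = 137.957 − 70.4352 = 67.5216.
Reliability = 67.5216 / 83.4848 = 0.809.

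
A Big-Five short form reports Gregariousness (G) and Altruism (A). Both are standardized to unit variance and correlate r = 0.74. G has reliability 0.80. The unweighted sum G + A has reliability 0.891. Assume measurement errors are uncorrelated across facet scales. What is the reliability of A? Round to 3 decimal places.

Var(G+A) = 2 + 2·0.74 = 3.480.
True-score variance = ρ_G + ρ_A + 2·0.74, so 0.891 = (0.80 + ρ_A + 1.48) / 3.480.
ρ_A = 0.891·3.480 − 0.80 − 1.48 = 0.821.

0.821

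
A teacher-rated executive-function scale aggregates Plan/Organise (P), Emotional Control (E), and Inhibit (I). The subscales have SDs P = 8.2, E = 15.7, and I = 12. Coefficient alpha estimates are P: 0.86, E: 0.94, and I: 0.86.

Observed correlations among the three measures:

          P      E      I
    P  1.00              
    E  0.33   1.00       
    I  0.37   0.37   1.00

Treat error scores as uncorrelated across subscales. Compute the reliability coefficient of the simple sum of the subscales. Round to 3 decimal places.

0.941

Var(P+E+I) = 8.2² + 15.7² + 12² + 2·[8.2·15.7·0.33 + 8.2·12·0.37 + 15.7·12·0.37] = 457.73 + 297.2 = 754.93.
With uncorrelated errors the cross-covariances are all true-score covariance, so they carry over unchanged; only the diagonal terms shrink to ρᵢσᵢ².
True-score variance = [8.2²·0.86 + 15.7²·0.94 + 12²·0.86] + 297.2 = 413.367 + 297.2 = 710.567.
Reliability = 710.567 / 754.93 = 0.941.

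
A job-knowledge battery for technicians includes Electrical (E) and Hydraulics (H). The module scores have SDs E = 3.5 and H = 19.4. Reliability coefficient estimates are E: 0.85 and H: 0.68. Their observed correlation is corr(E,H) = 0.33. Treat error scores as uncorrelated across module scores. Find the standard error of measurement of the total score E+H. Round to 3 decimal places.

11.058

Var(total) = 388.61 + 44.814 = 433.424.
True-score variance = 266.337 + 44.814 = 311.151, so reliability = 0.7179.
Error variance = 433.424 − 311.151 = 122.273; SEM = √122.273 = 11.058.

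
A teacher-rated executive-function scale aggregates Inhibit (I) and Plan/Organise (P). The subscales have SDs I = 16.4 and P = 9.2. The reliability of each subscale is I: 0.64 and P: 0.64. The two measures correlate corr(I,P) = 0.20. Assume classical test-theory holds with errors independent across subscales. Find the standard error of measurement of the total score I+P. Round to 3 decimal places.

11.283

Var(total) = 353.6 + 60.352 = 413.952.
True-score variance = 226.304 + 60.352 = 286.656, so reliability = 0.6925.
Error variance = 413.952 − 286.656 = 127.296; SEM = √127.296 = 11.283.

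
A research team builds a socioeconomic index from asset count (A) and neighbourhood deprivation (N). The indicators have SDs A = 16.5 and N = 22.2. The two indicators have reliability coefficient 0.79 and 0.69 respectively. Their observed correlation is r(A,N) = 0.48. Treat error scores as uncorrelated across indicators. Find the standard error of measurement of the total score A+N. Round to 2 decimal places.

Var(total) = 765.09 + 351.648 = 1116.74.
True-score variance = 555.137 + 351.648 = 906.785, so reliability = 0.8120.
Error variance = 1116.74 − 906.785 = 209.953; SEM = √209.953 = 14.49.

14.49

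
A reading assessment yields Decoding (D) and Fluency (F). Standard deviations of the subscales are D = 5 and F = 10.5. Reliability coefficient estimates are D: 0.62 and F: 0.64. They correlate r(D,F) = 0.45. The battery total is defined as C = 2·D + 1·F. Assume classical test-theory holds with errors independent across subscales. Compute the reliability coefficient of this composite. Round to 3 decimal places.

0.745

Var(C) = 2²·5² + 10.5² + 2·[2·5·10.5·0.45] = 210.25 + 94.5 = 304.75.
Under uncorrelated errors the observed covariances equal the true-score covariances, so only the own-variance terms attenuate.
True-score variance = [2²·5²·0.62 + 10.5²·0.64] + 94.5 = 132.56 + 94.5 = 227.06.
Reliability = 227.06 / 304.75 = 0.745.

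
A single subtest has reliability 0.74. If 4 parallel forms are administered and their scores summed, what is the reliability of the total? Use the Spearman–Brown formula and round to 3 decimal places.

0.919

ρ_k = kρ / (1 + (k−1)ρ) = 4·0.74 / (1 + 3·0.74) = 2.960 / 3.220 = 0.919.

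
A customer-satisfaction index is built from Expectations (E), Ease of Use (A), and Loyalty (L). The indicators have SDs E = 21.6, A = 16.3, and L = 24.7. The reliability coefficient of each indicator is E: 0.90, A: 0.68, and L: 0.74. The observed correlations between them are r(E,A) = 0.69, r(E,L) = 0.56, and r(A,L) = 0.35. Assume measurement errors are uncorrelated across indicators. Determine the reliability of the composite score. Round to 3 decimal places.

Var(E+A+L) = 21.6² + 16.3² + 24.7² + 2·[21.6·16.3·0.69 + 21.6·24.7·0.56 + 16.3·24.7·0.35] = 1342.34 + 1365.24 = 2707.58.
Because errors are independent across components, Cov(Tᵢ,Tⱼ) = Cov(Xᵢ,Xⱼ); the off-diagonal part of the true-score variance is the same as above.
True-score variance = [21.6²·0.90 + 16.3²·0.68 + 24.7²·0.74] + 1365.24 = 1052.04 + 1365.24 = 2417.28.
Reliability = 2417.28 / 2707.58 = 0.893.

0.893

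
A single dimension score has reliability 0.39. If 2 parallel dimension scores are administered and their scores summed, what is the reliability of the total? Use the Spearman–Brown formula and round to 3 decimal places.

0.561

ρ_k = kρ / (1 + (k−1)ρ) = 2·0.39 / (1 + 1·0.39) = 0.780 / 1.390 = 0.561.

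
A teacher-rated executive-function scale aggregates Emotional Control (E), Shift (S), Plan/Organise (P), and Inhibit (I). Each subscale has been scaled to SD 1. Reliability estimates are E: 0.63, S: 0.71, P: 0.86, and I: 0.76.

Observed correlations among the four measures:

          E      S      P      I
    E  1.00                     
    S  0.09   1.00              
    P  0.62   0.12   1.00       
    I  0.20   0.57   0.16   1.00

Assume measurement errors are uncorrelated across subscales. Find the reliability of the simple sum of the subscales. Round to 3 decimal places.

0.862

Var(E+S+P+I) = 4 + 2·[0.09 + 0.62 + 0.20 + 0.12 + 0.57 + 0.16] = 4 + 3.52 = 7.52.
With uncorrelated errors the cross-covariances are all true-score covariance, so they carry over unchanged; only the diagonal terms shrink to ρᵢσᵢ².
True-score variance = [0.63 + 0.71 + 0.86 + 0.76] + 3.52 = 2.96 + 3.52 = 6.48.
Reliability = 6.48 / 7.52 = 0.862.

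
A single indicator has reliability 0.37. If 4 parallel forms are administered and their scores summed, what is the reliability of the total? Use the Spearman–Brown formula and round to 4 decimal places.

ρ_k = kρ / (1 + (k−1)ρ) = 4·0.37 / (1 + 3·0.37) = 1.480 / 2.110 = 0.7014.

0.7014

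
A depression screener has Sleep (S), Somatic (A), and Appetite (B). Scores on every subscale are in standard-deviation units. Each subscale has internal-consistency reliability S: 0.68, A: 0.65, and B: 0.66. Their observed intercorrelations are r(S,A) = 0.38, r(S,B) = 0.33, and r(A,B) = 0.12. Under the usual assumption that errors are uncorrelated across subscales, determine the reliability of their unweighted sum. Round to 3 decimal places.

0.783

Var(S+A+B) = 3 + 2·[0.38 + 0.33 + 0.12] = 3 + 1.66 = 4.66.
With uncorrelated errors the cross-covariances are all true-score covariance, so they carry over unchanged; only the diagonal terms shrink to ρᵢσᵢ².
True-score variance = [0.68 + 0.65 + 0.66] + 1.66 = 1.99 + 1.66 = 3.65.
Reliability = 3.65 / 4.66 = 0.783.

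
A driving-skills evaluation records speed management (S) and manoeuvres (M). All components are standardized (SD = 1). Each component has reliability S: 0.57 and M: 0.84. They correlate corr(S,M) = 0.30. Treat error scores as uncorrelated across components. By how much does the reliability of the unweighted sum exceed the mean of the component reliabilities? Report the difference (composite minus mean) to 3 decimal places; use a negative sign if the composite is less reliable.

Var(sum) = 2 + 0.6 = 2.6; true-score variance = 1.41 + 0.6 = 2.01; composite reliability = 0.7731.
Mean component reliability = 0.7050.
Difference = 0.7731 − 0.7050 = 0.068.

0.068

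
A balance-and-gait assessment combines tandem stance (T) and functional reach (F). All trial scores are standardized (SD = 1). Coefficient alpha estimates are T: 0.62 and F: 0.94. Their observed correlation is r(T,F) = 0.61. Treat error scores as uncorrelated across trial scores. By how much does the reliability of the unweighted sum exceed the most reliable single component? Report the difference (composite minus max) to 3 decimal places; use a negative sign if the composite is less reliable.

-0.077

Var(sum) = 2 + 1.22 = 3.22; true-score variance = 1.56 + 1.22 = 2.78; composite reliability = 0.8634.
Max component reliability = 0.9400.
Difference = 0.8634 − 0.9400 = -0.077.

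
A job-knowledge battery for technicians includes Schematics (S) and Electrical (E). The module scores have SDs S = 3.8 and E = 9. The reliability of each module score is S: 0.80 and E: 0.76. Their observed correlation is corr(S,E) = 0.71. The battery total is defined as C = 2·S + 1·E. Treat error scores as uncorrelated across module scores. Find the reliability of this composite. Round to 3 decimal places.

0.869

Var(C) = 2²·3.8² + 9² + 2·[2·3.8·9·0.71] = 138.76 + 97.128 = 235.888.
Because errors are independent across components, Cov(Tᵢ,Tⱼ) = Cov(Xᵢ,Xⱼ); the off-diagonal part of the true-score variance is the same as above.
True-score variance = [2²·3.8²·0.80 + 9²·0.76] + 97.128 = 107.768 + 97.128 = 204.896.
Reliability = 204.896 / 235.888 = 0.869.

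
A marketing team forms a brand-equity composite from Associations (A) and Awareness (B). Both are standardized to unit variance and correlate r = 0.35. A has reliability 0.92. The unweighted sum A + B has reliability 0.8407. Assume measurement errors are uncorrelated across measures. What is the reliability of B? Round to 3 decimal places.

0.650

Var(A+B) = 2 + 2·0.35 = 2.700.
True-score variance = ρ_A + ρ_B + 2·0.35, so 0.8407 = (0.92 + ρ_B + 0.70) / 2.700.
ρ_B = 0.8407·2.700 − 0.92 − 0.70 = 0.650.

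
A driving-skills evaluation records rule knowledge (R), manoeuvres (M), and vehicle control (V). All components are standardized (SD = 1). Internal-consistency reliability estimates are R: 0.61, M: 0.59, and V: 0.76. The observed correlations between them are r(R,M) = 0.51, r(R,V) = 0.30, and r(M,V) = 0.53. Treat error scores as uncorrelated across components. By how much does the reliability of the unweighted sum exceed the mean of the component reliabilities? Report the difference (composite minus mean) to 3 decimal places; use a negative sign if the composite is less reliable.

0.164

Var(sum) = 3 + 2.68 = 5.68; true-score variance = 1.96 + 2.68 = 4.64; composite reliability = 0.8169.
Mean component reliability = 0.6533.
Difference = 0.8169 − 0.6533 = 0.164.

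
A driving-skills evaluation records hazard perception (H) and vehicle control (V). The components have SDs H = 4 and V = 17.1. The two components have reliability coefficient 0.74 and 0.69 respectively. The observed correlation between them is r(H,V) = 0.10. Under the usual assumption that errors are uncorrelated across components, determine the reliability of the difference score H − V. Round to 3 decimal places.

Var(H−V) = 4² + 17.1² − 2·4·17.1·0.10 = 308.41 − 13.68 = 294.73.
Because errors are independent across components, Cov(Tᵢ,Tⱼ) = Cov(Xᵢ,Xⱼ); the off-diagonal part of the true-score variance is the same as above.
True-score variance = [4²·0.74 + 17.1²·0.69] − 13.68 = 213.603 − 13.68 = 199.923.
Reliability = 199.923 / 294.73 = 0.678.

0.678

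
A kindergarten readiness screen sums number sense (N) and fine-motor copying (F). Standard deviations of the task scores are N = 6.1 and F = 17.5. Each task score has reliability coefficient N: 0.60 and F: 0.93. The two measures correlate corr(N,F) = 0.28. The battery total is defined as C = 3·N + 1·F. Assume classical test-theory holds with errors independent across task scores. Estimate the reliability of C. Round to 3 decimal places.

Var(C) = 3²·6.1² + 17.5² + 2·[3·6.1·17.5·0.28] = 641.14 + 179.34 = 820.48.
Under uncorrelated errors the observed covariances equal the true-score covariances, so only the own-variance terms attenuate.
True-score variance = [3²·6.1²·0.60 + 17.5²·0.93] + 179.34 = 485.746 + 179.34 = 665.086.
Reliability = 665.086 / 820.48 = 0.811.

0.811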